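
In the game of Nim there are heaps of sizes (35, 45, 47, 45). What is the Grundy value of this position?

12

Write each in binary and XOR column by column:
  100011  (35)
  101101  (45)
  101111  (47)
  101101  (45)
  ------
  001100  (12)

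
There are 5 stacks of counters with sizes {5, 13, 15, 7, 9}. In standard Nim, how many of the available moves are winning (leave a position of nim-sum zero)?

Nim-sum: 5 ⊕ 13 ⊕ 15 ⊕ 7 ⊕ 9 = 9.
The overall nim-sum is X = 9. A stack of size p has a winning move iff p XOR X < p (reduce it to p XOR X).
  5: 5 XOR 9 = 12 ≥ 5 — no move.
  13: 13 XOR 9 = 4 < 13 — winning move (to 4).
  15: 15 XOR 9 = 6 < 15 — winning move (to 6).
  7: 7 XOR 9 = 14 ≥ 7 — no move.
  9: 9 XOR 9 = 0 < 9 — winning move (to 0).
That gives 3 winning moves.

3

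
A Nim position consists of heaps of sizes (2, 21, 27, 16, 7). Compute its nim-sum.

27

Nim-sum: 2 ⊕ 21 ⊕ 27 ⊕ 16 ⊕ 7 = 27.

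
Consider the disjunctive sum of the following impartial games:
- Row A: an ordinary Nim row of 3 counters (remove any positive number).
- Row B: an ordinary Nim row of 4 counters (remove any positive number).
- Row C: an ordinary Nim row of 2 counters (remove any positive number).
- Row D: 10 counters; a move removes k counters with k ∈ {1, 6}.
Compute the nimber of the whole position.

4

Row A is a plain Nim row of size 3, so its Grundy value is 3.
Row B is a plain Nim row of size 4, so its Grundy value is 4.
Row C is a plain Nim row of size 2, so its Grundy value is 2.
For row D, compute g(0), g(1), … with moves {1, 6}:
k:     0  1  2  3  4  5  6  7  8  9 10
g(k):  0  1  0  1  0  1  2  0  1  0  1
So g(10) = 1.
By the Sprague-Grundy theorem, the Grundy value of a sum of independent games is the XOR of the component values.
Combined value = 3 XOR 4 XOR 2 XOR 1 = 4.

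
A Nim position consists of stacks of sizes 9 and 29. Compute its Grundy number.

20

Write each in binary and XOR column by column:
  01001  (9)
  11101  (29)
  -----
  10100  (20)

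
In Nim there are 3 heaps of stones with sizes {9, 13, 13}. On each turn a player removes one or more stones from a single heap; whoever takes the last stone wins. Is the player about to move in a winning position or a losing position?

Winning position

In binary:
  1001  (9)
  1101  (13)
  1101  (13)
  ----
  1001  (9)
The nim-sum is 9 ≠ 0, so this is an N-position: the player to move can win.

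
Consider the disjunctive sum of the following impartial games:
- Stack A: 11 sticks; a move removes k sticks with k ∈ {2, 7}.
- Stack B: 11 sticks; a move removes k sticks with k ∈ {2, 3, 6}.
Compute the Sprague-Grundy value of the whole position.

0

For stack A, compute g(0), g(1), … with moves {2, 7}:
k:     0  1  2  3  4  5  6  7  8  9 10 11
g(k):  0  0  1  1  0  0  1  1  2  0  0  1
So g(11) = 1.
Grundy values for stack B (subtraction set {2, 3, 6}):
k:     0  1  2  3  4  5  6  7  8  9 10 11
g(k):  0  0  1  1  2  0  3  1  2  0  0  1
So g(11) = 1.
The value of a disjunctive sum is the nim-sum of the parts.
Combined value = 1 XOR 1 = 0.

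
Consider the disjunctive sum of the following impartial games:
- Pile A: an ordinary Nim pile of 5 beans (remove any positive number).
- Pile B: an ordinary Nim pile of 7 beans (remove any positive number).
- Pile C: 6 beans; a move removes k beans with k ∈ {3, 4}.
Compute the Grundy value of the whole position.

0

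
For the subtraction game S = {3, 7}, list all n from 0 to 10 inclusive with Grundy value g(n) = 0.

0, 1, 2, 6, 10

Build the Grundy sequence with g(k) = mex{g(k−s) : s ∈ {3, 7}, s ≤ k}:
g(0) = mex{} = 0
g(1) = mex{} = 0
g(2) = mex{} = 0
g(3) = mex{0} = 1
g(4) = mex{0} = 1
g(5) = mex{0} = 1
g(6) = mex{1} = 0
g(7) = mex{0,1} = 2
g(8) = mex{0,1} = 2
g(9) = mex{0} = 1
g(10) = mex{1,2} = 0
The P-positions (g = 0) in 0..10 are 0, 1, 2, 6, 10.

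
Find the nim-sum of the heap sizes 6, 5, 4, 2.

5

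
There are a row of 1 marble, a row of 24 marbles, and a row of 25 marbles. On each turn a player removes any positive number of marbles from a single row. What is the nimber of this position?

0

Compute the nim-sum pairwise:
1 ⊕ 24 = 25
25 ⊕ 25 = 0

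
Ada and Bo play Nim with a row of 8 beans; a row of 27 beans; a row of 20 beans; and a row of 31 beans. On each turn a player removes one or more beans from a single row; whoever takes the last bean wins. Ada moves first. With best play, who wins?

Ada wins

Compute the nim-sum pairwise:
8 XOR 27 = 19
19 XOR 20 = 7
7 XOR 31 = 24
The nim-sum is 24 ≠ 0, so this is an N-position: the player to move can win; Ada has a winning move.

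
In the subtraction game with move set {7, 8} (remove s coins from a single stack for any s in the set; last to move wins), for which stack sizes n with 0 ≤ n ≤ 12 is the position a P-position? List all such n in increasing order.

0, 1, 2, 3, 4, 5, 6

Compute g(0), g(1), … for moves {7, 8}:
g(0) = mex{} = 0
g(1) = mex{} = 0
g(2) = mex{} = 0
g(3) = mex{} = 0
g(4) = mex{} = 0
g(5) = mex{} = 0
g(6) = mex{} = 0
g(7) = mex{0} = 1
g(8) = mex{0} = 1
g(9) = mex{0} = 1
g(10) = mex{0} = 1
g(11) = mex{0} = 1
g(12) = mex{0} = 1
The P-positions (g = 0) in 0..12 are 0, 1, 2, 3, 4, 5, 6.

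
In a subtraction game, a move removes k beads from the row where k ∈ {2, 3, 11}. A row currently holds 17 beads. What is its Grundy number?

1

Compute g(0), g(1), … for moves {2, 3, 11}:
k:     0  1  2  3  4  5  6  7  8  9 10 11 12 13 14 15 16 17
g(k):  0  0  1  1  2  0  0  1  1  2  0  3  1  2  0  0  1  1
So g(17) = 1.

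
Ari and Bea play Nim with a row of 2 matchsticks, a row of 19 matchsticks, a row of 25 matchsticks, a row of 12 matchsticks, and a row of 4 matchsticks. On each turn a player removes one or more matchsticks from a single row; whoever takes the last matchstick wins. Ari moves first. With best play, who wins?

Bea wins

Nim-sum: 2 ⊕ 19 ⊕ 25 ⊕ 12 ⊕ 4 = 0.
The nim-sum is 0, so this is a P-position: the player to move is in a losing position under optimal play; Ari is about to move from it and so loses — Bea wins.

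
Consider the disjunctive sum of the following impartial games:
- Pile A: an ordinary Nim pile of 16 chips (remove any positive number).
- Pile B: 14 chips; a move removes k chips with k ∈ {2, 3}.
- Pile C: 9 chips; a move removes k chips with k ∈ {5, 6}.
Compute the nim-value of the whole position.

Pile A is a plain Nim pile of size 16, so its Grundy value is 16.
For pile B, compute g(0), g(1), … with moves {2, 3}:
g(0) = mex{} = 0
g(1) = mex{} = 0
g(2) = mex{0} = 1
g(3) = mex{0} = 1
g(4) = mex{0,1} = 2
g(5) = mex{1} = 0
g(6) = mex{1,2} = 0
g(7) = mex{0,2} = 1
g(8) = mex{0} = 1
g(9) = mex{0,1} = 2
g(10) = mex{1} = 0
g(11) = mex{1,2} = 0
g(12) = mex{0,2} = 1
g(13) = mex{0} = 1
g(14) = mex{0,1} = 2
So g(14) = 2.
For pile C, compute g(0), g(1), … with moves {5, 6}:
k:     0  1  2  3  4  5  6  7  8  9
g(k):  0  0  0  0  0  1  1  1  1  1
So g(9) = 1.
By the Sprague-Grundy theorem, the Grundy value of a sum of independent games is the XOR of the component values.
Combined value = 16 ⊕ 2 ⊕ 1 = 19.

19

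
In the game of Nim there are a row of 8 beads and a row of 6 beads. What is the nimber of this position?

14

Nim-sum: 8 XOR 6 = 14.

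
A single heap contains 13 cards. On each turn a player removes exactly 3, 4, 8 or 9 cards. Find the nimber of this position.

0

Build the Grundy sequence with g(k) = mex{g(k−s) : s ∈ {3, 4, 8, 9}, s ≤ k}:
k:     0  1  2  3  4  5  6  7  8  9 10 11 12 13
g(k):  0  0  0  1  1  1  2  0  2  3  1  3  0  0
So g(13) = 0.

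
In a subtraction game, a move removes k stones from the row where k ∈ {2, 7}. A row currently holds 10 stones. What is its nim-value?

Compute g(0), g(1), … for moves {2, 7}:
g(0) = mex{} = 0
g(1) = mex{} = 0
g(2) = mex{0} = 1
g(3) = mex{0} = 1
g(4) = mex{1} = 0
g(5) = mex{1} = 0
g(6) = mex{0} = 1
g(7) = mex{0} = 1
g(8) = mex{0,1} = 2
g(9) = mex{1} = 0
g(10) = mex{1,2} = 0
So g(10) = 0.

0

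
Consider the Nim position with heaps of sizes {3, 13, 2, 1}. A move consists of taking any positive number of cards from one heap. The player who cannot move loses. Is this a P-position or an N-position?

Bitwise XOR of the heap sizes:
  0011  (3)
  1101  (13)
  0010  (2)
  0001  (1)
  ----
  1101  (13)
The nim-sum is 13 ≠ 0, so this is an N-position: the player to move can win.

N-position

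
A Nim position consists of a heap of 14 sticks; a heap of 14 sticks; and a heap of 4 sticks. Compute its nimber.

Nim-sum: 14 XOR 14 XOR 4 = 4.

4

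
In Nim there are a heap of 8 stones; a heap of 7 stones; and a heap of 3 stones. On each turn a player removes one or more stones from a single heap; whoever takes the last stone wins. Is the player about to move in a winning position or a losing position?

Nim-sum: 8 ⊕ 7 ⊕ 3 = 12.
The nim-sum is 12 ≠ 0, so this is an N-position: the player to move can win.

Winning position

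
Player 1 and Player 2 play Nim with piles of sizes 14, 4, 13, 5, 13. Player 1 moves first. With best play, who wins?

Write each in binary and XOR column by column:
  1110  (14)
  0100  (4)
  1101  (13)
  0101  (5)
  1101  (13)
  ----
  1111  (15)
The nim-sum is 15 ≠ 0, so this is an N-position: the player to move can win; Player 1 has a winning move.

Player 1 wins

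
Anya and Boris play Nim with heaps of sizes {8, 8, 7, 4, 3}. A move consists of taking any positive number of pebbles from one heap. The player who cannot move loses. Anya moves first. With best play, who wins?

Boris wins

Compute the nim-sum pairwise:
8 ⊕ 8 = 0
0 ⊕ 7 = 7
7 ⊕ 4 = 3
3 ⊕ 3 = 0
The nim-sum is 0, so this is a P-position: the player to move is in a losing position under optimal play; Anya is about to move from it and so loses — Boris wins.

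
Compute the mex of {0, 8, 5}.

0 is in the set but 1 is not, so the mex is 1.

1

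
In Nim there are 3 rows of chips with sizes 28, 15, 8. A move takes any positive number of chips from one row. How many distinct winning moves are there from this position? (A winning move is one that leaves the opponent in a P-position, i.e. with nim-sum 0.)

1

Nim-sum: 28 ^ 15 ^ 8 = 27.
The overall nim-sum is X = 27. A row of size p has a winning move iff p XOR X < p (reduce it to p XOR X).
  28: 28 XOR 27 = 7 < 28 — winning move (to 7).
  15: 15 XOR 27 = 20 ≥ 15 — no move.
  8: 8 XOR 27 = 19 ≥ 8 — no move.
That gives 1 winning move.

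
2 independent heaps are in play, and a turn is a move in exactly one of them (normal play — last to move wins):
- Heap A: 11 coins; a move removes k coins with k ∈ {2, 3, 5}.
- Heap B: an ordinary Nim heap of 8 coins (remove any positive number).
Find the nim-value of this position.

10

For heap A, compute g(0), g(1), … with moves {2, 3, 5}:
k:     0  1  2  3  4  5  6  7  8  9 10 11
g(k):  0  0  1  1  2  2  3  0  0  1  1  2
So g(11) = 2.
Heap B is a plain Nim heap of size 8, so its Grundy value is 8.
By the Sprague-Grundy theorem, the Grundy value of a sum of independent games is the XOR of the component values.
Combined value = 2 XOR 8 = 10.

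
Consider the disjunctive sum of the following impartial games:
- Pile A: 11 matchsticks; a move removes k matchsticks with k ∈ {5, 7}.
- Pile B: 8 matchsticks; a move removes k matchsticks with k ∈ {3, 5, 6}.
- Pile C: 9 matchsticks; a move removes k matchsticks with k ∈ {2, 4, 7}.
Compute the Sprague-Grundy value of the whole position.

0

Grundy values for pile A (subtraction set {5, 7}):
k:     0  1  2  3  4  5  6  7  8  9 10 11
g(k):  0  0  0  0  0  1  1  1  1  1  2  2
So g(11) = 2.
Build the Grundy sequence for pile B with g(k) = mex{g(k−s) : s ∈ {3, 5, 6}, s ≤ k}:
g(0) = mex{} = 0
g(1) = mex{} = 0
g(2) = mex{} = 0
g(3) = mex{0} = 1
g(4) = mex{0} = 1
g(5) = mex{0} = 1
g(6) = mex{0,1} = 2
g(7) = mex{0,1} = 2
g(8) = mex{0,1} = 2
So g(8) = 2.
For pile C, compute g(0), g(1), … with moves {2, 4, 7}:
k:     0  1  2  3  4  5  6  7  8  9
g(k):  0  0  1  1  2  2  0  3  1  0
So g(9) = 0.
The value of a disjunctive sum is the nim-sum of the parts.
Combined value = 2 ⊕ 2 ⊕ 0 = 0.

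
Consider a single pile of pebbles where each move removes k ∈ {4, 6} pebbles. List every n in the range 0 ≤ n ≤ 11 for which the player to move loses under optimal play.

0, 1, 2, 3, 10, 11

Compute g(0), g(1), … for moves {4, 6}:
k:     0  1  2  3  4  5  6  7  8  9 10 11
g(k):  0  0  0  0  1  1  1  1  2  2  0  0
The P-positions (g = 0) in 0..11 are 0, 1, 2, 3, 10, 11.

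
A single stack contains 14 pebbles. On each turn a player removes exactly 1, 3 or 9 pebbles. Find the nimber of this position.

0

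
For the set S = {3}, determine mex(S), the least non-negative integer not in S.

0

0 is not in the set, so the mex is 0.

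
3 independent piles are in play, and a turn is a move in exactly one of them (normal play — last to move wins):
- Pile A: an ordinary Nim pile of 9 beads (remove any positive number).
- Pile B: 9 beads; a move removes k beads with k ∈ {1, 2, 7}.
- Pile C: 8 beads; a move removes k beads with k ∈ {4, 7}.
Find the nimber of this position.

11

Pile A is a plain Nim pile of size 9, so its Grundy value is 9.
For pile B, compute g(0), g(1), … with moves {1, 2, 7}:
k:     0  1  2  3  4  5  6  7  8  9
g(k):  0  1  2  0  1  2  0  1  2  0
So g(9) = 0.
Grundy values for pile C (subtraction set {4, 7}):
k:     0  1  2  3  4  5  6  7  8
g(k):  0  0  0  0  1  1  1  1  2
So g(8) = 2.
By the Sprague-Grundy theorem, the Grundy value of a sum of independent games is the XOR of the component values.
Combined value = 9 XOR 0 XOR 2 = 11.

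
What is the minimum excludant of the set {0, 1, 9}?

The values 0, 1 are all present; 2 is the first non-negative integer missing from the set.

2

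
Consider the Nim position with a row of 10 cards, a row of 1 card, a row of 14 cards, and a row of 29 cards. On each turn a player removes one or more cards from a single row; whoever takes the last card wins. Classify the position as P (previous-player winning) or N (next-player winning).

N-position

In binary:
  01010  (10)
  00001  (1)
  01110  (14)
  11101  (29)
  -----
  11000  (24)
The nim-sum is 24 ≠ 0, so this is an N-position: the player to move can win.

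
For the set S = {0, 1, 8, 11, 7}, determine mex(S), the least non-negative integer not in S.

2

The values 0, 1 are all present; 2 is the first non-negative integer missing from the set.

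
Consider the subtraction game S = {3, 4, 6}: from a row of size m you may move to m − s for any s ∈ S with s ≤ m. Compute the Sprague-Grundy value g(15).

Grundy values for subtraction set {3, 4, 6}:
k:     0  1  2  3  4  5  6  7  8  9 10 11 12 13 14 15
g(k):  0  0  0  1  1  1  2  2  2  0  0  0  1  1  1  2
So g(15) = 2.

2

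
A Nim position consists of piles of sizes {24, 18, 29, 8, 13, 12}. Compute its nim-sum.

30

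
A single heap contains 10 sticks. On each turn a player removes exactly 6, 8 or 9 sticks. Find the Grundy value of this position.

1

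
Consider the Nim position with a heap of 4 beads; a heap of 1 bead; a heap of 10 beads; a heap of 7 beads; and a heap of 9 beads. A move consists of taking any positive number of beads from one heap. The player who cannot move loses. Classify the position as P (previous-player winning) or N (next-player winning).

N-position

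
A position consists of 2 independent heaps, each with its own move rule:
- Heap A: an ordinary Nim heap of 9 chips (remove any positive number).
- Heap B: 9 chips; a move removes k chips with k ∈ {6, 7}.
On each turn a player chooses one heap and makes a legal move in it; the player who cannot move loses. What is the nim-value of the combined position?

8

Heap A is a plain Nim heap of size 9, so its Grundy value is 9.
Build the Grundy sequence for heap B with g(k) = mex{g(k−s) : s ∈ {6, 7}, s ≤ k}:
g(0) = mex{} = 0
g(1) = mex{} = 0
g(2) = mex{} = 0
g(3) = mex{} = 0
g(4) = mex{} = 0
g(5) = mex{} = 0
g(6) = mex{0} = 1
g(7) = mex{0} = 1
g(8) = mex{0} = 1
g(9) = mex{0} = 1
So g(9) = 1.
The value of a disjunctive sum is the nim-sum of the parts.
Combined value = 9 XOR 1 = 8.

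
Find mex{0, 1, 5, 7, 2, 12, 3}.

4

The values 0, 1, 2, 3 are all present; 4 is the first non-negative integer missing from the set.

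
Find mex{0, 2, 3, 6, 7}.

0 is in the set but 1 is not, so the mex is 1.

1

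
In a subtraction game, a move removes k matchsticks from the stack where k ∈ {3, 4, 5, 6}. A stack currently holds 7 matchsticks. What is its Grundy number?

2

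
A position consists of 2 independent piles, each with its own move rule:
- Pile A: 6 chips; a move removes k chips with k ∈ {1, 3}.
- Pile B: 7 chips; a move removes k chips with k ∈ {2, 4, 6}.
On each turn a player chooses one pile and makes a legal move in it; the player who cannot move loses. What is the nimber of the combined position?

Build the Grundy sequence for pile A with g(k) = mex{g(k−s) : s ∈ {1, 3}, s ≤ k}:
k:     0  1  2  3  4  5  6
g(k):  0  1  0  1  0  1  0
So g(6) = 0.
For pile B, compute g(0), g(1), … with moves {2, 4, 6}:
k:     0  1  2  3  4  5  6  7
g(k):  0  0  1  1  2  2  3  3
So g(7) = 3.
The value of a disjunctive sum is the nim-sum of the parts.
Combined value = 0 ⊕ 3 = 3.

3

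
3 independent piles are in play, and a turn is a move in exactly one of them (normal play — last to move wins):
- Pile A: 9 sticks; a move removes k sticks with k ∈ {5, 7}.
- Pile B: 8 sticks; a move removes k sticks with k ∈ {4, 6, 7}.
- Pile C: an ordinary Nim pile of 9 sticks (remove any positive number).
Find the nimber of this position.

Build the Grundy sequence for pile A with g(k) = mex{g(k−s) : s ∈ {5, 7}, s ≤ k}:
g(0) = mex{} = 0
g(1) = mex{} = 0
g(2) = mex{} = 0
g(3) = mex{} = 0
g(4) = mex{} = 0
g(5) = mex{0} = 1
g(6) = mex{0} = 1
g(7) = mex{0} = 1
g(8) = mex{0} = 1
g(9) = mex{0} = 1
So g(9) = 1.
Build the Grundy sequence for pile B with g(k) = mex{g(k−s) : s ∈ {4, 6, 7}, s ≤ k}:
g(0) = mex{} = 0
g(1) = mex{} = 0
g(2) = mex{} = 0
g(3) = mex{} = 0
g(4) = mex{0} = 1
g(5) = mex{0} = 1
g(6) = mex{0} = 1
g(7) = mex{0} = 1
g(8) = mex{0,1} = 2
So g(8) = 2.
Pile C is a plain Nim pile of size 9, so its Grundy value is 9.
The value of a disjunctive sum is the nim-sum of the parts.
Combined value = 1 XOR 2 XOR 9 = 10.

10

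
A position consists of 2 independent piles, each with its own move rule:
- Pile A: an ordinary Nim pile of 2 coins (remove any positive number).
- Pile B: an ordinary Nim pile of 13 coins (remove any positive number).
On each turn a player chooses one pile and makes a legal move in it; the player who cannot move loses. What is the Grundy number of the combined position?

15

Pile A is a plain Nim pile of size 2, so its Grundy value is 2.
Pile B is a plain Nim pile of size 13, so its Grundy value is 13.
By the Sprague-Grundy theorem, the Grundy value of a sum of independent games is the XOR of the component values.
Combined value = 2 XOR 13 = 15.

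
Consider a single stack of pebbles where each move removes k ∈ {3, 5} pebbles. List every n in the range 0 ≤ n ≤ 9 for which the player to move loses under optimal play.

0, 1, 2, 8, 9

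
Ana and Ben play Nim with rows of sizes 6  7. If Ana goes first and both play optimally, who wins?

Compute the nim-sum pairwise:
6 ⊕ 7 = 1
The nim-sum is 1 ≠ 0, so this is an N-position: the player to move can win; Ana has a winning move.

Ana wins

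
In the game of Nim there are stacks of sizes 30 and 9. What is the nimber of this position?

23

Write each in binary and XOR column by column:
  11110  (30)
  01001  (9)
  -----
  10111  (23)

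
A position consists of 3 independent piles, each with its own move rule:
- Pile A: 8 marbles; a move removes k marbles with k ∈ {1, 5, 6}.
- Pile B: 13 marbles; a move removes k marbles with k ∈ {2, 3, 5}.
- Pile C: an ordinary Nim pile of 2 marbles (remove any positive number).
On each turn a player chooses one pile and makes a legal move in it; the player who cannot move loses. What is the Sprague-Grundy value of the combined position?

For pile A, compute g(0), g(1), … with moves {1, 5, 6}:
k:     0  1  2  3  4  5  6  7  8
g(k):  0  1  0  1  0  1  2  3  2
So g(8) = 2.
Grundy values for pile B (subtraction set {2, 3, 5}):
k:     0  1  2  3  4  5  6  7  8  9 10 11 12 13
g(k):  0  0  1  1  2  2  3  0  0  1  1  2  2  3
So g(13) = 3.
Pile C is a plain Nim pile of size 2, so its Grundy value is 2.
By the Sprague-Grundy theorem, the Grundy value of a sum of independent games is the XOR of the component values.
Combined value = 2 ⊕ 3 ⊕ 2 = 3.

3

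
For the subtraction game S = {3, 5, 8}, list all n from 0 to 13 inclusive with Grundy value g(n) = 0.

0, 1, 2, 11, 12, 13

Grundy values for subtraction set {3, 5, 8}:
k:     0  1  2  3  4  5  6  7  8  9 10 11 12 13
g(k):  0  0  0  1  1  1  2  2  2  3  3  0  0  0
The P-positions (g = 0) in 0..13 are 0, 1, 2, 11, 12, 13.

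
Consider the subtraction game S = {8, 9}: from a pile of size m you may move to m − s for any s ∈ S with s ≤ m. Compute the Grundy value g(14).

Grundy values for subtraction set {8, 9}:
g(0) = mex{} = 0
g(1) = mex{} = 0
g(2) = mex{} = 0
g(3) = mex{} = 0
g(4) = mex{} = 0
g(5) = mex{} = 0
g(6) = mex{} = 0
g(7) = mex{} = 0
g(8) = mex{0} = 1
g(9) = mex{0} = 1
g(10) = mex{0} = 1
g(11) = mex{0} = 1
g(12) = mex{0} = 1
g(13) = mex{0} = 1
g(14) = mex{0} = 1
So g(14) = 1.

1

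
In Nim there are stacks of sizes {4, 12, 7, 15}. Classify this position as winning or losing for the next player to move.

Compute the nim-sum pairwise:
4 ⊕ 12 = 8
8 ⊕ 7 = 15
15 ⊕ 15 = 0
The nim-sum is 0, so this is a P-position: the player to move is in a losing position under optimal play.

Losing position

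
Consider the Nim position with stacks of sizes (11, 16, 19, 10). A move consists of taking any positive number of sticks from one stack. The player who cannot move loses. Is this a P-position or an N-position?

N-position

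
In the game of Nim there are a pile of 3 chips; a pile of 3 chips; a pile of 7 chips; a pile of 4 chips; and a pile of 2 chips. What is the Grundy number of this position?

Compute the nim-sum pairwise:
3 XOR 3 = 0
0 XOR 7 = 7
7 XOR 4 = 3
3 XOR 2 = 1

1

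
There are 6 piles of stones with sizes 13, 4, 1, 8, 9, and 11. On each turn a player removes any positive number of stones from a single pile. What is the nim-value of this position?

2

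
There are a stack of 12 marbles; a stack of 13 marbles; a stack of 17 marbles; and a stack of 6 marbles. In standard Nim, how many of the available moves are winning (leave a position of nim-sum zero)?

1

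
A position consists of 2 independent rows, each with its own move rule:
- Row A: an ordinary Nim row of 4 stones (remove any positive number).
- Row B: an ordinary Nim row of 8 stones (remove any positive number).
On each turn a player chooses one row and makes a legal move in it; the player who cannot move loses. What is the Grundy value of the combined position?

Row A is a plain Nim row of size 4, so its Grundy value is 4.
Row B is a plain Nim row of size 8, so its Grundy value is 8.
By the Sprague-Grundy theorem, the Grundy value of a sum of independent games is the XOR of the component values.
Combined value = 4 XOR 8 = 12.

12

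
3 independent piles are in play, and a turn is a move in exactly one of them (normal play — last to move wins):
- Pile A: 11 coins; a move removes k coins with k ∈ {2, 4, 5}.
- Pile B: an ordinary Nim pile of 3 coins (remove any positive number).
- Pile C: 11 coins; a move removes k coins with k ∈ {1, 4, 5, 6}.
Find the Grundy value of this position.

1

For pile A, compute g(0), g(1), … with moves {2, 4, 5}:
k:     0  1  2  3  4  5  6  7  8  9 10 11
g(k):  0  0  1  1  2  2  3  0  0  1  1  2
So g(11) = 2.
Pile B is a plain Nim pile of size 3, so its Grundy value is 3.
Build the Grundy sequence for pile C with g(k) = mex{g(k−s) : s ∈ {1, 4, 5, 6}, s ≤ k}:
g(0) = mex{} = 0
g(1) = mex{0} = 1
g(2) = mex{1} = 0
g(3) = mex{0} = 1
g(4) = mex{0,1} = 2
g(5) = mex{0,1,2} = 3
g(6) = mex{0,1,3} = 2
g(7) = mex{0,1,2} = 3
g(8) = mex{0,1,2,3} = 4
g(9) = mex{1,2,3,4} = 0
g(10) = mex{0,2,3} = 1
g(11) = mex{1,2,3} = 0
So g(11) = 0.
By the Sprague-Grundy theorem, the Grundy value of a sum of independent games is the XOR of the component values.
Combined value = 2 ⊕ 3 ⊕ 0 = 1.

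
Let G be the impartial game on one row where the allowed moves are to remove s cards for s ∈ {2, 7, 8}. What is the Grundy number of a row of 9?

Compute g(0), g(1), … for moves {2, 7, 8}:
g(0) = mex{} = 0
g(1) = mex{} = 0
g(2) = mex{0} = 1
g(3) = mex{0} = 1
g(4) = mex{1} = 0
g(5) = mex{1} = 0
g(6) = mex{0} = 1
g(7) = mex{0} = 1
g(8) = mex{0,1} = 2
g(9) = mex{0,1} = 2
So g(9) = 2.

2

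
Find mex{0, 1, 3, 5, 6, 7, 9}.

The values 0, 1 are all present; 2 is the first non-negative integer missing from the set.

2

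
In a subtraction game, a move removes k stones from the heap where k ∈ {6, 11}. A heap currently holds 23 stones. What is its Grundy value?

Build the Grundy sequence with g(k) = mex{g(k−s) : s ∈ {6, 11}, s ≤ k}:
k:     0  1  2  3  4  5  6  7  8  9 10 11 12 13 14 15 16 17 18 19 20 21 22 23
g(k):  0  0  0  0  0  0  1  1  1  1  1  1  2  2  2  2  2  0  0  0  0  0  0  1
So g(23) = 1.

1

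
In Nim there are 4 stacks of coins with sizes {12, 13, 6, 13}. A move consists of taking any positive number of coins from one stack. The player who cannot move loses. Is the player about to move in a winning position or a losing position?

Winning position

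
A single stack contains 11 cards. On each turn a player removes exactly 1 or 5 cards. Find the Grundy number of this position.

1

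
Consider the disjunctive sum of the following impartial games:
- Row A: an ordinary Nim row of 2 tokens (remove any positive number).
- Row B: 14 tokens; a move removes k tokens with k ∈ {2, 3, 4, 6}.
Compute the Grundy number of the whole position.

Row A is a plain Nim row of size 2, so its Grundy value is 2.
Build the Grundy sequence for row B with g(k) = mex{g(k−s) : s ∈ {2, 3, 4, 6}, s ≤ k}:
k:     0  1  2  3  4  5  6  7  8  9 10 11 12 13 14
g(k):  0  0  1  1  2  2  3  3  0  0  1  1  2  2  3
So g(14) = 3.
By the Sprague-Grundy theorem, the Grundy value of a sum of independent games is the XOR of the component values.
Combined value = 2 XOR 3 = 1.

1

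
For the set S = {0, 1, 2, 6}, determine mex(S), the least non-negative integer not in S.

The values 0, 1, 2 are all present; 3 is the first non-negative integer missing from the set.

3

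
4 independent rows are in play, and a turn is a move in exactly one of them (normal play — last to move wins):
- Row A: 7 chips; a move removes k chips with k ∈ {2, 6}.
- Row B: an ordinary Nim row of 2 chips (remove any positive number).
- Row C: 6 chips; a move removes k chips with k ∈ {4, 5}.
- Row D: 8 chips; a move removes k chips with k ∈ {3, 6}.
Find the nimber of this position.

0

Build the Grundy sequence for row A with g(k) = mex{g(k−s) : s ∈ {2, 6}, s ≤ k}:
g(0) = mex{} = 0
g(1) = mex{} = 0
g(2) = mex{0} = 1
g(3) = mex{0} = 1
g(4) = mex{1} = 0
g(5) = mex{1} = 0
g(6) = mex{0} = 1
g(7) = mex{0} = 1
So g(7) = 1.
Row B is a plain Nim row of size 2, so its Grundy value is 2.
Grundy values for row C (subtraction set {4, 5}):
k:     0  1  2  3  4  5  6
g(k):  0  0  0  0  1  1  1
So g(6) = 1.
For row D, compute g(0), g(1), … with moves {3, 6}:
g(0) = mex{} = 0
g(1) = mex{} = 0
g(2) = mex{} = 0
g(3) = mex{0} = 1
g(4) = mex{0} = 1
g(5) = mex{0} = 1
g(6) = mex{0,1} = 2
g(7) = mex{0,1} = 2
g(8) = mex{0,1} = 2
So g(8) = 2.
By the Sprague-Grundy theorem, the Grundy value of a sum of independent games is the XOR of the component values.
Combined value = 1 ⊕ 2 ⊕ 1 ⊕ 2 = 0.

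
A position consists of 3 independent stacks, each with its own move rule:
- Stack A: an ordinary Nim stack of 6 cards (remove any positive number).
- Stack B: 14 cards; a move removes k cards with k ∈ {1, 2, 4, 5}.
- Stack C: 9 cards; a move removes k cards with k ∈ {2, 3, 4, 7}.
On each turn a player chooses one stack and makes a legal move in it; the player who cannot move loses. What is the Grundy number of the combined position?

0

Stack A is a plain Nim stack of size 6, so its Grundy value is 6.
Build the Grundy sequence for stack B with g(k) = mex{g(k−s) : s ∈ {1, 2, 4, 5}, s ≤ k}:
k:     0  1  2  3  4  5  6  7  8  9 10 11 12 13 14
g(k):  0  1  2  0  1  2  0  1  2  0  1  2  0  1  2
So g(14) = 2.
For stack C, compute g(0), g(1), … with moves {2, 3, 4, 7}:
g(0) = mex{} = 0
g(1) = mex{} = 0
g(2) = mex{0} = 1
g(3) = mex{0} = 1
g(4) = mex{0,1} = 2
g(5) = mex{0,1} = 2
g(6) = mex{1,2} = 0
g(7) = mex{0,1,2} = 3
g(8) = mex{0,2} = 1
g(9) = mex{0,1,2,3} = 4
So g(9) = 4.
By the Sprague-Grundy theorem, the Grundy value of a sum of independent games is the XOR of the component values.
Combined value = 6 ⊕ 2 ⊕ 4 = 0.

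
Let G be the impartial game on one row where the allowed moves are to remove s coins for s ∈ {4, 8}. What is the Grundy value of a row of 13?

0

Grundy values for subtraction set {4, 8}:
k:     0  1  2  3  4  5  6  7  8  9 10 11 12 13
g(k):  0  0  0  0  1  1  1  1  2  2  2  2  0  0
So g(13) = 0.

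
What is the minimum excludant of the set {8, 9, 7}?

0 is not in the set, so the mex is 0.

0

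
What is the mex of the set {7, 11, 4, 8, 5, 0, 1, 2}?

3

The values 0, 1, 2 are all present; 3 is the first non-negative integer missing from the set.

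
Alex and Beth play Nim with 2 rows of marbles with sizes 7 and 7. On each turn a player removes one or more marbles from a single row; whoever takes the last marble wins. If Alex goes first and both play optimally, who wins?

Nim-sum: 7 XOR 7 = 0.
The nim-sum is 0, so this is a P-position: the player to move is in a losing position under optimal play; Alex is about to move from it and so loses — Beth wins.

Beth wins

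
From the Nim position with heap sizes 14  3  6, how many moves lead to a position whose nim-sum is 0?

Compute the nim-sum pairwise:
14 ⊕ 3 = 13
13 ⊕ 6 = 11
The overall nim-sum is X = 11. A heap of size p has a winning move iff p XOR X < p (reduce it to p XOR X).
  14: 14 XOR 11 = 5 < 14 — winning move (to 5).
  3: 3 XOR 11 = 8 ≥ 3 — no move.
  6: 6 XOR 11 = 13 ≥ 6 — no move.
That gives 1 winning move.

1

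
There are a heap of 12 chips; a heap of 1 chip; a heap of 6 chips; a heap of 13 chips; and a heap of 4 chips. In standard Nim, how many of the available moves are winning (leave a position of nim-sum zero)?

Write each in binary and XOR column by column:
  1100  (12)
  0001  (1)
  0110  (6)
  1101  (13)
  0100  (4)
  ----
  0010  (2)
The overall nim-sum is X = 2. A heap of size p has a winning move iff p XOR X < p (reduce it to p XOR X).
  12: 12 XOR 2 = 14 ≥ 12 — no move.
  1: 1 XOR 2 = 3 ≥ 1 — no move.
  6: 6 XOR 2 = 4 < 6 — winning move (to 4).
  13: 13 XOR 2 = 15 ≥ 13 — no move.
  4: 4 XOR 2 = 6 ≥ 4 — no move.
That gives 1 winning move.

1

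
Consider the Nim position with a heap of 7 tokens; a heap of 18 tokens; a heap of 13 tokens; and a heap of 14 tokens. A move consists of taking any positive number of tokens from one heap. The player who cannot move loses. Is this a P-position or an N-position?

In binary:
  00111  (7)
  10010  (18)
  01101  (13)
  01110  (14)
  -----
  10110  (22)
The nim-sum is 22 ≠ 0, so this is an N-position: the player to move can win.

N-position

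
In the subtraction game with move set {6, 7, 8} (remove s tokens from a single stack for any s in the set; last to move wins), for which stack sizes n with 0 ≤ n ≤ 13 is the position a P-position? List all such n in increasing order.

0, 1, 2, 3, 4, 5

Compute g(0), g(1), … for moves {6, 7, 8}:
k:     0  1  2  3  4  5  6  7  8  9 10 11 12 13
g(k):  0  0  0  0  0  0  1  1  1  1  1  1  2  2
The P-positions (g = 0) in 0..13 are 0, 1, 2, 3, 4, 5.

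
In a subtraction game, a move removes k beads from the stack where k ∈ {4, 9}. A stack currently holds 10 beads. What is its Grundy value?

2

Build the Grundy sequence with g(k) = mex{g(k−s) : s ∈ {4, 9}, s ≤ k}:
g(0) = mex{} = 0
g(1) = mex{} = 0
g(2) = mex{} = 0
g(3) = mex{} = 0
g(4) = mex{0} = 1
g(5) = mex{0} = 1
g(6) = mex{0} = 1
g(7) = mex{0} = 1
g(8) = mex{1} = 0
g(9) = mex{0,1} = 2
g(10) = mex{0,1} = 2
So g(10) = 2.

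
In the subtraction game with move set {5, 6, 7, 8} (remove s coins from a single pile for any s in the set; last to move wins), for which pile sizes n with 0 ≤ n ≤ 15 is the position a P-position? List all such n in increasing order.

0, 1, 2, 3, 4, 13, 14, 15

Grundy values for subtraction set {5, 6, 7, 8}:
k:     0  1  2  3  4  5  6  7  8  9 10 11 12 13 14 15
g(k):  0  0  0  0  0  1  1  1  1  1  2  2  2  0  0  0
The P-positions (g = 0) in 0..15 are 0, 1, 2, 3, 4, 13, 14, 15.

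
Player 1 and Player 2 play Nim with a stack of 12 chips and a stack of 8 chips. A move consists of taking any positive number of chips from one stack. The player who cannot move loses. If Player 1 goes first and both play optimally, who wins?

Nim-sum: 12 XOR 8 = 4.
The nim-sum is 4 ≠ 0, so this is an N-position: the player to move can win; Player 1 has a winning move.

Player 1 wins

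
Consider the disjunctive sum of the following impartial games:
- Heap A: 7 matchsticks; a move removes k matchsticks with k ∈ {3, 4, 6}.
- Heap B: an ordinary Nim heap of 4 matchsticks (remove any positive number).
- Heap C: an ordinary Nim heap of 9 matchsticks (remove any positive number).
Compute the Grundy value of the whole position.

Grundy values for heap A (subtraction set {3, 4, 6}):
g(0) = mex{} = 0
g(1) = mex{} = 0
g(2) = mex{} = 0
g(3) = mex{0} = 1
g(4) = mex{0} = 1
g(5) = mex{0} = 1
g(6) = mex{0,1} = 2
g(7) = mex{0,1} = 2
So g(7) = 2.
Heap B is a plain Nim heap of size 4, so its Grundy value is 4.
Heap C is a plain Nim heap of size 9, so its Grundy value is 9.
By the Sprague-Grundy theorem, the Grundy value of a sum of independent games is the XOR of the component values.
Combined value = 2 ⊕ 4 ⊕ 9 = 15.

15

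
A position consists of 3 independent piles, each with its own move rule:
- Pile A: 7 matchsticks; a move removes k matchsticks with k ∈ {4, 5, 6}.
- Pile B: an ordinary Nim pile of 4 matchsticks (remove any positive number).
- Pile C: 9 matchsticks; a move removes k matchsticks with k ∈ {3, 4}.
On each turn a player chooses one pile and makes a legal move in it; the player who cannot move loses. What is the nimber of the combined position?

5

Grundy values for pile A (subtraction set {4, 5, 6}):
k:     0  1  2  3  4  5  6  7
g(k):  0  0  0  0  1  1  1  1
So g(7) = 1.
Pile B is a plain Nim pile of size 4, so its Grundy value is 4.
Grundy values for pile C (subtraction set {3, 4}):
g(0) = mex{} = 0
g(1) = mex{} = 0
g(2) = mex{} = 0
g(3) = mex{0} = 1
g(4) = mex{0} = 1
g(5) = mex{0} = 1
g(6) = mex{0,1} = 2
g(7) = mex{1} = 0
g(8) = mex{1} = 0
g(9) = mex{1,2} = 0
So g(9) = 0.
By the Sprague-Grundy theorem, the Grundy value of a sum of independent games is the XOR of the component values.
Combined value = 1 XOR 4 XOR 0 = 5.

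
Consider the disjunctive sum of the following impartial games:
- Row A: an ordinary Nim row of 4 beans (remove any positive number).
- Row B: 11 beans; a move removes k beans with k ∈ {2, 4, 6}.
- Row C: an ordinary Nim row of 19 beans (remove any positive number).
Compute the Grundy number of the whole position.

22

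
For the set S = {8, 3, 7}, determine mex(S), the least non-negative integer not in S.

0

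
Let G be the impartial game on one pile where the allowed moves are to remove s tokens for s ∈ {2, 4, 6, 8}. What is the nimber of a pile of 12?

1

Build the Grundy sequence with g(k) = mex{g(k−s) : s ∈ {2, 4, 6, 8}, s ≤ k}:
g(0) = mex{} = 0
g(1) = mex{} = 0
g(2) = mex{0} = 1
g(3) = mex{0} = 1
g(4) = mex{0,1} = 2
g(5) = mex{0,1} = 2
g(6) = mex{0,1,2} = 3
g(7) = mex{0,1,2} = 3
g(8) = mex{0,1,2,3} = 4
g(9) = mex{0,1,2,3} = 4
g(10) = mex{1,2,3,4} = 0
g(11) = mex{1,2,3,4} = 0
g(12) = mex{0,2,3,4} = 1
So g(12) = 1.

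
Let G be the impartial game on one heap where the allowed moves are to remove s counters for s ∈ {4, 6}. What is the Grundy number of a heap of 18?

2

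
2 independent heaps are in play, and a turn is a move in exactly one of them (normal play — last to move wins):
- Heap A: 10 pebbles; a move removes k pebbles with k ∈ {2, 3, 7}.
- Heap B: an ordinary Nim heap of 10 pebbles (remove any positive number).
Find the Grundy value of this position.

10

Grundy values for heap A (subtraction set {2, 3, 7}):
k:     0  1  2  3  4  5  6  7  8  9 10
g(k):  0  0  1  1  2  0  0  1  1  2  0
So g(10) = 0.
Heap B is a plain Nim heap of size 10, so its Grundy value is 10.
The value of a disjunctive sum is the nim-sum of the parts.
Combined value = 0 XOR 10 = 10.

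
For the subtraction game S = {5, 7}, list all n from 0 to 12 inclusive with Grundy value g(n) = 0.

Grundy values for subtraction set {5, 7}:
g(0) = mex{} = 0
g(1) = mex{} = 0
g(2) = mex{} = 0
g(3) = mex{} = 0
g(4) = mex{} = 0
g(5) = mex{0} = 1
g(6) = mex{0} = 1
g(7) = mex{0} = 1
g(8) = mex{0} = 1
g(9) = mex{0} = 1
g(10) = mex{0,1} = 2
g(11) = mex{0,1} = 2
g(12) = mex{1} = 0
The P-positions (g = 0) in 0..12 are 0, 1, 2, 3, 4, 12.

0, 1, 2, 3, 4, 12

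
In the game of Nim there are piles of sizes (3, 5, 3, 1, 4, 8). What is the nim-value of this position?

Compute the nim-sum pairwise:
3 XOR 5 = 6
6 XOR 3 = 5
5 XOR 1 = 4
4 XOR 4 = 0
0 XOR 8 = 8

8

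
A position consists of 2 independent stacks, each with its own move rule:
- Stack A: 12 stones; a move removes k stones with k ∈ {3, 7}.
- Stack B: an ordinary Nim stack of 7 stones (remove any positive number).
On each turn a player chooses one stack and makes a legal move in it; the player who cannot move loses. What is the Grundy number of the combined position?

7

Grundy values for stack A (subtraction set {3, 7}):
g(0) = mex{} = 0
g(1) = mex{} = 0
g(2) = mex{} = 0
g(3) = mex{0} = 1
g(4) = mex{0} = 1
g(5) = mex{0} = 1
g(6) = mex{1} = 0
g(7) = mex{0,1} = 2
g(8) = mex{0,1} = 2
g(9) = mex{0} = 1
g(10) = mex{1,2} = 0
g(11) = mex{1,2} = 0
g(12) = mex{1} = 0
So g(12) = 0.
Stack B is a plain Nim stack of size 7, so its Grundy value is 7.
The value of a disjunctive sum is the nim-sum of the parts.
Combined value = 0 ⊕ 7 = 7.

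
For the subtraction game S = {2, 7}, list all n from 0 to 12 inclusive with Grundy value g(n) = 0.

0, 1, 4, 5, 9, 10

Compute g(0), g(1), … for moves {2, 7}:
k:     0  1  2  3  4  5  6  7  8  9 10 11 12
g(k):  0  0  1  1  0  0  1  1  2  0  0  1  1
The P-positions (g = 0) in 0..12 are 0, 1, 4, 5, 9, 10.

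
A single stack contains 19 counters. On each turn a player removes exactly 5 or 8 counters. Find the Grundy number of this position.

1

Grundy values for subtraction set {5, 8}:
k:     0  1  2  3  4  5  6  7  8  9 10 11 12 13 14 15 16 17 18 19
g(k):  0  0  0  0  0  1  1  1  1  1  2  2  2  0  0  0  0  0  1  1
So g(19) = 1.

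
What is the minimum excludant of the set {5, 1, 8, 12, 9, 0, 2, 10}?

3

The values 0, 1, 2 are all present; 3 is the first non-negative integer missing from the set.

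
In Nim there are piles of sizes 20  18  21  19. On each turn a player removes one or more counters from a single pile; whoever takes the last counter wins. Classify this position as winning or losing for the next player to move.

Losing position

Bitwise XOR of the heap sizes:
  10100  (20)
  10010  (18)
  10101  (21)
  10011  (19)
  -----
  00000  (0)
The nim-sum is 0, so this is a P-position: the player to move is in a losing position under optimal play.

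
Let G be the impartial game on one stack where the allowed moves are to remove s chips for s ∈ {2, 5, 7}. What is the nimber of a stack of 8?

2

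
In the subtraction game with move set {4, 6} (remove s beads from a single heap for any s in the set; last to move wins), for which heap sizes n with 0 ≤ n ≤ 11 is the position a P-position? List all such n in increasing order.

0, 1, 2, 3, 10, 11

Compute g(0), g(1), … for moves {4, 6}:
g(0) = mex{} = 0
g(1) = mex{} = 0
g(2) = mex{} = 0
g(3) = mex{} = 0
g(4) = mex{0} = 1
g(5) = mex{0} = 1
g(6) = mex{0} = 1
g(7) = mex{0} = 1
g(8) = mex{0,1} = 2
g(9) = mex{0,1} = 2
g(10) = mex{1} = 0
g(11) = mex{1} = 0
The P-positions (g = 0) in 0..11 are 0, 1, 2, 3, 10, 11.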